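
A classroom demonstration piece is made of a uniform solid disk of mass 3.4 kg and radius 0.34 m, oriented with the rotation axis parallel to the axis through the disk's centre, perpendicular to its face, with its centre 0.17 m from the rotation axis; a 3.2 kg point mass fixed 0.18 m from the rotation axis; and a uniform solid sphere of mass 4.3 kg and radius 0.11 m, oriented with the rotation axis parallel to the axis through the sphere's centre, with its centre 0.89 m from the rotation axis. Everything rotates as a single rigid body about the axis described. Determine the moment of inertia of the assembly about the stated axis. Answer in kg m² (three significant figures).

Solid disk: I_cm = (1/2)MR² = (1/2)(3.4)(0.34)² = 0.19652 kg m²; centre at d = 0.17 m, so the parallel axis theorem gives I = 0.19652 + (3.4)(0.17)² = 0.29478 kg m².
Point mass: I_cm = 0; centre at d = 0.18 m, so the parallel axis theorem gives I = 0 + (3.2)(0.18)² = 0.10368 kg m².
Solid sphere: I_cm = (2/5)MR² = (2/5)(4.3)(0.11)² = 0.020812 kg m²; centre at d = 0.89 m, so the parallel axis theorem gives I = 0.020812 + (4.3)(0.89)² = 3.4268 kg m².
Total I = 0.29478 + 0.10368 + 3.4268 = 3.8253 kg m².

3.83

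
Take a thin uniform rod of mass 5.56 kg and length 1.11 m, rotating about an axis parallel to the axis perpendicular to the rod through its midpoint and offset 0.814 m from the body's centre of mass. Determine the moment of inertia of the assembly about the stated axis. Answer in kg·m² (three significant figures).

4.25

I_cm = (1/12)ML² = (1/12)(5.56)(1.11)² = 0.57087 kg·m²; centre at d = 0.814 m, so the parallel axis theorem gives I = 0.57087 + (5.56)(0.814)² = 4.2549 kg·m².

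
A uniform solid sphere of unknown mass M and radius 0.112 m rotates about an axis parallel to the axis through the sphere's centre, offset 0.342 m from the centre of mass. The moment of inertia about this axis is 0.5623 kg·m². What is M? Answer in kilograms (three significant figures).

I = I_cm + Md² = (2/5)MR² + Md² = M·[0.4·(0.112)² + (0.342)²] = M·0.12198.
So M = 0.5623 / 0.12198 = 4.6097 kg.

4.61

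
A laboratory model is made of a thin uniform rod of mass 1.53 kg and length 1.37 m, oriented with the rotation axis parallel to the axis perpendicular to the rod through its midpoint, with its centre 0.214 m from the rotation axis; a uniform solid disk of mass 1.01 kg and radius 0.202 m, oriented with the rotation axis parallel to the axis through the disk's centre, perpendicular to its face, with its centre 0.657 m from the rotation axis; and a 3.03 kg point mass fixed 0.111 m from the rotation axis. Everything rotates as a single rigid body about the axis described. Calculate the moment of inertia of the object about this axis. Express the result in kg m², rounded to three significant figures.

Thin rod: I_cm = (1/12)ML² = (1/12)(1.53)(1.37)² = 0.2393 kg m²; centre at d = 0.214 m, so I = I_cm + Md² gives I = 0.2393 + (1.53)(0.214)² = 0.30937 kg m².
Solid disk: I_cm = (1/2)MR² = (1/2)(1.01)(0.202)² = 0.020606 kg m²; centre at d = 0.657 m, so I = I_cm + Md² gives I = 0.020606 + (1.01)(0.657)² = 0.45657 kg m².
Point mass: I_cm = 0; centre at d = 0.111 m, so I = I_cm + Md² gives I = 0 + (3.03)(0.111)² = 0.037333 kg m².
Total I = 0.30937 + 0.45657 + 0.037333 = 0.80328 kg m².

0.803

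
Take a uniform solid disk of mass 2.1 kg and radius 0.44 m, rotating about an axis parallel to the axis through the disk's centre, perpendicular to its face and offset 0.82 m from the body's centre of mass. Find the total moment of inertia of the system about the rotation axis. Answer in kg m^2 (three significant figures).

I_cm = (1/2)MR² = (1/2)(2.1)(0.44)² = 0.20328 kg m^2; centre at d = 0.82 m, so the parallel axis theorem gives I = 0.20328 + (2.1)(0.82)² = 1.6153 kg m^2.

1.62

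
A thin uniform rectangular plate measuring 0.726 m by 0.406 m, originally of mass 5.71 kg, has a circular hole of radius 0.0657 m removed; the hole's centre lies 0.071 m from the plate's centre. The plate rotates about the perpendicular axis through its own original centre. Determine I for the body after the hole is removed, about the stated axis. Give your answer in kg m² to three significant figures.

Unpierced body about its centre: I₀ = (1/12)M(a²+b²) = (1/12)(5.71)[(0.726)² + (0.406)²] = 0.32923 kg m².
The removed disk has mass m = M·πr²/(ab) = (5.71)·π(0.0657)²/(0.726·0.406) = 0.2627 kg (same uniform areal density).
Its moment of inertia about the rotation axis (parallel-axis theorem): I_hole = (1/2)mr² + md² = (1/2)(0.2627)(0.0657)² + (0.2627)(0.071)² = 0.0018912 kg m².
Treating the hole as negative mass, I = I₀ − I_hole = 0.32923 − 0.0018912 = 0.32734 kg m².

0.327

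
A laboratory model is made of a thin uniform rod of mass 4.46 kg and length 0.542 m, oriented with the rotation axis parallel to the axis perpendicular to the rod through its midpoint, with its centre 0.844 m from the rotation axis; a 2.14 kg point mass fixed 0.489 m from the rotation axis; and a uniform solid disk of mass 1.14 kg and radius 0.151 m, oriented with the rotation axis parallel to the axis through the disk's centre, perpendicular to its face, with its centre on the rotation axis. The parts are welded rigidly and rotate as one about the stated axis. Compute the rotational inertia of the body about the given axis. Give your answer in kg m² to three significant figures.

Thin rod: I_cm = (1/12)ML² = (1/12)(4.46)(0.542)² = 0.10918 kg m²; centre at d = 0.844 m, so I = I_cm + Md² gives I = 0.10918 + (4.46)(0.844)² = 3.2862 kg m².
Point mass: I_cm = 0; centre at d = 0.489 m, so I = I_cm + Md² gives I = 0 + (2.14)(0.489)² = 0.51172 kg m².
Solid disk: I_cm = (1/2)MR² = (1/2)(1.14)(0.151)² = 0.012997 kg m²; axis through the centre, so I = 0.012997 kg m².
Total I = 3.2862 + 0.51172 + 0.012997 = 3.8109 kg m².

3.81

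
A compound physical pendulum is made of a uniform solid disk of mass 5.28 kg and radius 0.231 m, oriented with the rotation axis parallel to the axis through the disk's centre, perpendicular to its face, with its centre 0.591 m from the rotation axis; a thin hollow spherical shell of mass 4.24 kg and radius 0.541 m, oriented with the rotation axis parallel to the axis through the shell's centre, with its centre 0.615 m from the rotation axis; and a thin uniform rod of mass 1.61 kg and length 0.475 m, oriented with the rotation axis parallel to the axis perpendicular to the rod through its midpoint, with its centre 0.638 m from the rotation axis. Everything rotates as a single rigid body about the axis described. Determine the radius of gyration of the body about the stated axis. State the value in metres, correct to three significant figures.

Solid disk: I_cm = (1/2)MR² = (1/2)(5.28)(0.231)² = 0.14087 kg m²; centre at d = 0.591 m, so I = I_cm + Md² gives I = 0.14087 + (5.28)(0.591)² = 1.9851 kg m².
Spherical shell: I_cm = (2/3)MR² = (2/3)(4.24)(0.541)² = 0.82731 kg m²; centre at d = 0.615 m, so I = I_cm + Md² gives I = 0.82731 + (4.24)(0.615)² = 2.431 kg m².
Thin rod: I_cm = (1/12)ML² = (1/12)(1.61)(0.475)² = 0.030271 kg m²; centre at d = 0.638 m, so I = I_cm + Md² gives I = 0.030271 + (1.61)(0.638)² = 0.68561 kg m².
Total I = 5.1017 kg m²; total mass M = 11.13 kg.
k = √(I/M) = √(5.1017/11.13) = 0.67703 m.

0.677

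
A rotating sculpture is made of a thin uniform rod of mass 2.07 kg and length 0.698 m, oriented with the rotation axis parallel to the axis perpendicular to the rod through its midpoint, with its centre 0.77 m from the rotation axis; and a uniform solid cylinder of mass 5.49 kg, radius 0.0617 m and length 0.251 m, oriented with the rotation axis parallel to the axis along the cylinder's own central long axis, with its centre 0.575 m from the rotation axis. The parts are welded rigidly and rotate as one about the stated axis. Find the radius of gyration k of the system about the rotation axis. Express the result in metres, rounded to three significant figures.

Thin rod: I_cm = (1/12)ML² = (1/12)(2.07)(0.698)² = 0.084043 kg m²; centre at d = 0.77 m, so the parallel axis theorem gives I = 0.084043 + (2.07)(0.77)² = 1.3113 kg m².
Solid cylinder: I_cm = (1/2)MR² = (1/2)(5.49)(0.0617)² = 0.01045 kg m²; centre at d = 0.575 m, so the parallel axis theorem gives I = 0.01045 + (5.49)(0.575)² = 1.8256 kg m².
Total I = 3.1369 kg m²; total mass M = 7.56 kg.
k = √(I/M) = √(3.1369/7.56) = 0.64416 m.

0.644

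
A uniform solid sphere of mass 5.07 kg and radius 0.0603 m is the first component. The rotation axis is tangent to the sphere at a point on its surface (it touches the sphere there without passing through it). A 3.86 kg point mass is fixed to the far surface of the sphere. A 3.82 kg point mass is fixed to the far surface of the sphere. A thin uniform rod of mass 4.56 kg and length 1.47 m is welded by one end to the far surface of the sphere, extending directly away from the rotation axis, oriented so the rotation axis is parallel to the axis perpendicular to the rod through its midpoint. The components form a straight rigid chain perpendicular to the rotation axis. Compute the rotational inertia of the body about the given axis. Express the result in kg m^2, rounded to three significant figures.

4.30

Solid sphere: I_cm = (2/5)MR² = (2/5)(5.07)(0.0603)² = 0.007374 kg m^2; centre at d = 0.0603 m, so I = I_cm + Md² gives I = 0.007374 + (5.07)(0.0603)² = 0.025809 kg m^2.
Point mass: I_cm = 0; centre at d = 0.0603 + 0.0603 = 0.1206 m, so I = I_cm + Md² gives I = 0 + (3.86)(0.1206)² = 0.056141 kg m^2.
Point mass: I_cm = 0; centre at d = 0.0603 + 0.0603 = 0.1206 m, so I = I_cm + Md² gives I = 0 + (3.82)(0.1206)² = 0.055559 kg m^2.
Thin rod: I_cm = (1/12)ML² = (1/12)(4.56)(1.47)² = 0.82114 kg m^2; centre at d = 0.0603 + 0.0603 + 0.735 = 0.8556 m, so I = I_cm + Md² gives I = 0.82114 + (4.56)(0.8556)² = 4.1593 kg m^2.
Total I = 0.025809 + 0.056141 + 0.055559 + 4.1593 = 4.2968 kg m^2.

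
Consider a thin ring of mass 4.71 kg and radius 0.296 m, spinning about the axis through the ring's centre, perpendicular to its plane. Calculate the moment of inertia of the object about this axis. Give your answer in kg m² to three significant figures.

0.413

I_cm = MR² = (4.71)(0.296)² = 0.41267 kg m²; axis through the centre, so I = 0.41267 kg m².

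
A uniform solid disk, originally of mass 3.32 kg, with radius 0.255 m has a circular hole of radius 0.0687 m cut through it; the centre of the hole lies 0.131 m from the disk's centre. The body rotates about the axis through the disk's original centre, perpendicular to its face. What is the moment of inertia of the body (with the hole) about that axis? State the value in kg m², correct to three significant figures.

0.103

Unpierced body about its centre: I₀ = (1/2)MR² = (1/2)(3.32)(0.255)² = 0.10794 kg m².
The removed disk has mass m = M·(r/R)² = (3.32)(0.0687/0.255)² = 0.24097 kg (same uniform areal density).
Its moment of inertia about the rotation axis (parallel-axis theorem): I_hole = (1/2)mr² + md² = (1/2)(0.24097)(0.0687)² + (0.24097)(0.131)² = 0.004704 kg m².
Treating the hole as negative mass, I = I₀ − I_hole = 0.10794 − 0.004704 = 0.10324 kg m².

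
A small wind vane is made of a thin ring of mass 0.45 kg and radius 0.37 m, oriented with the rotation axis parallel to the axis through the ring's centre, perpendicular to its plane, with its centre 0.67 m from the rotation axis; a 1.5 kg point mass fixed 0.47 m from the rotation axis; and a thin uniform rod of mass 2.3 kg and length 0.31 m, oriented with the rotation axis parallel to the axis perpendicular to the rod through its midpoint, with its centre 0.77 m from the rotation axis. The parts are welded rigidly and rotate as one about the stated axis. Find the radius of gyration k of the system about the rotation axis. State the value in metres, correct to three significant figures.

Thin ring: I_cm = MR² = (0.45)(0.37)² = 0.061605 kg·m²; centre at d = 0.67 m, so I = I_cm + Md² gives I = 0.061605 + (0.45)(0.67)² = 0.26361 kg·m².
Point mass: I_cm = 0; centre at d = 0.47 m, so I = I_cm + Md² gives I = 0 + (1.5)(0.47)² = 0.33135 kg·m².
Thin rod: I_cm = (1/12)ML² = (1/12)(2.3)(0.31)² = 0.018419 kg·m²; centre at d = 0.77 m, so I = I_cm + Md² gives I = 0.018419 + (2.3)(0.77)² = 1.3821 kg·m².
Total I = 1.977 kg·m²; total mass M = 4.25 kg.
k = √(I/M) = √(1.977/4.25) = 0.68205 m.

0.682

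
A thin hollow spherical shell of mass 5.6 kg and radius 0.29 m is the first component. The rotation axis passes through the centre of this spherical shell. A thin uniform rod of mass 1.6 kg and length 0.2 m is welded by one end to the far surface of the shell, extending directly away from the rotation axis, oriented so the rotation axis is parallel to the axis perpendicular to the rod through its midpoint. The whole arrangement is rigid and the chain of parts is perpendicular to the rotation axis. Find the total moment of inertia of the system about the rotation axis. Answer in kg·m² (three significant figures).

0.563

Spherical shell: I_cm = (2/3)MR² = (2/3)(5.6)(0.29)² = 0.31397 kg·m²; axis through the centre, so I = 0.31397 kg·m².
Thin rod: I_cm = (1/12)ML² = (1/12)(1.6)(0.2)² = 0.0053333 kg·m²; centre at d = 0.29 + 0.1 = 0.39 m, so I = I_cm + Md² gives I = 0.0053333 + (1.6)(0.39)² = 0.24869 kg·m².
Total I = 0.31397 + 0.24869 = 0.56267 kg·m².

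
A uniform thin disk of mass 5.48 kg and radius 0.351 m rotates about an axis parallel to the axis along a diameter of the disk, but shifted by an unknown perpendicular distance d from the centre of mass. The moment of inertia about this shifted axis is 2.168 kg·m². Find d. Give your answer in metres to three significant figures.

About the centre-of-mass axis, I_cm = (1/4)MR² = (1/4)(5.48)(0.351)² = 0.16879 kg·m².
Parallel axis theorem: I = I_cm + Md², so Md² = 2.168 − 0.16879 = 1.9992 kg·m².
d = √(1.9992 / 5.48) = 0.604 m.

0.604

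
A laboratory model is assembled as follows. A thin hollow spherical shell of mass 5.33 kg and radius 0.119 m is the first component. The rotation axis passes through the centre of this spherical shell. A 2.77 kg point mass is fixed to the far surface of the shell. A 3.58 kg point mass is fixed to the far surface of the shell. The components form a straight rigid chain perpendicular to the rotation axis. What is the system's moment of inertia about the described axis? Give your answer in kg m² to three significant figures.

0.140

Spherical shell: I_cm = (2/3)MR² = (2/3)(5.33)(0.119)² = 0.050319 kg m²; axis through the centre, so I = 0.050319 kg m².
Point mass: I_cm = 0; centre at d = 0.119 m, so I = I_cm + Md² gives I = 0 + (2.77)(0.119)² = 0.039226 kg m².
Point mass: I_cm = 0; centre at d = 0.119 m, so I = I_cm + Md² gives I = 0 + (3.58)(0.119)² = 0.050696 kg m².
Total I = 0.050319 + 0.039226 + 0.050696 = 0.14024 kg m².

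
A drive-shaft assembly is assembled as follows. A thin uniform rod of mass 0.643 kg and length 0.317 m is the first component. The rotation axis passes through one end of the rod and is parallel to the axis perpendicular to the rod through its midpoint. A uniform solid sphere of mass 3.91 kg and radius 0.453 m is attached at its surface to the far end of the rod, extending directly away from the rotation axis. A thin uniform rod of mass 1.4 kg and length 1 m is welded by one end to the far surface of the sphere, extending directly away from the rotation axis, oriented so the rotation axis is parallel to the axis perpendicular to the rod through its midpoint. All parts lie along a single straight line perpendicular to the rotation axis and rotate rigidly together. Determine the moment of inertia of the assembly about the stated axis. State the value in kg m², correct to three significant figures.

6.93

Thin rod: I_cm = (1/12)ML² = (1/12)(0.643)(0.317)² = 0.0053845 kg m²; centre at d = 0.1585 m, so the parallel axis theorem gives I = 0.0053845 + (0.643)(0.1585)² = 0.021538 kg m².
Solid sphere: I_cm = (2/5)MR² = (2/5)(3.91)(0.453)² = 0.32095 kg m²; centre at d = 0.1585 + 0.1585 + 0.453 = 0.77 m, so the parallel axis theorem gives I = 0.32095 + (3.91)(0.77)² = 2.6392 kg m².
Thin rod: I_cm = (1/12)ML² = (1/12)(1.4)(1)² = 0.11667 kg m²; centre at d = 0.1585 + 0.1585 + 0.453 + 0.453 + 0.5 = 1.723 m, so the parallel axis theorem gives I = 0.11667 + (1.4)(1.723)² = 4.2729 kg m².
Total I = 0.021538 + 2.6392 + 4.2729 = 6.9336 kg m².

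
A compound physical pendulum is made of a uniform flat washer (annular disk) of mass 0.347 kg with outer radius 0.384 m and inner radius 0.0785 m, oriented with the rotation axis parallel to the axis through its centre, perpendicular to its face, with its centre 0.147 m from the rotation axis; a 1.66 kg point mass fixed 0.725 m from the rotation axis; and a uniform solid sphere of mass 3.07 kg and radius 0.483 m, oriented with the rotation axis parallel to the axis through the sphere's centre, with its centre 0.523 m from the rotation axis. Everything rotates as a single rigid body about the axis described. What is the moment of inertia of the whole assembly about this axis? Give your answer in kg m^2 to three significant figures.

2.03

Annular disk: I_cm = (1/2)M(R²+r²) = (1/2)(0.347)[(0.384)² + (0.0785)²] = 0.026653 kg m^2; centre at d = 0.147 m, so the parallel axis theorem gives I = 0.026653 + (0.347)(0.147)² = 0.034151 kg m^2.
Point mass: I_cm = 0; centre at d = 0.725 m, so the parallel axis theorem gives I = 0 + (1.66)(0.725)² = 0.87254 kg m^2.
Solid sphere: I_cm = (2/5)MR² = (2/5)(3.07)(0.483)² = 0.28648 kg m^2; centre at d = 0.523 m, so the parallel axis theorem gives I = 0.28648 + (3.07)(0.523)² = 1.1262 kg m^2.
Total I = 0.034151 + 0.87254 + 1.1262 = 2.0329 kg m^2.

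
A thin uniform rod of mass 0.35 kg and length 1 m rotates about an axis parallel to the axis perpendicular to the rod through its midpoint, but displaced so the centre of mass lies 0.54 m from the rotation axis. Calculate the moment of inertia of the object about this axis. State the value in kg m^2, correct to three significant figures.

0.131

I_cm = (1/12)ML² = (1/12)(0.35)(1)² = 0.029167 kg m^2; centre at d = 0.54 m, so the parallel axis theorem gives I = 0.029167 + (0.35)(0.54)² = 0.13123 kg m^2.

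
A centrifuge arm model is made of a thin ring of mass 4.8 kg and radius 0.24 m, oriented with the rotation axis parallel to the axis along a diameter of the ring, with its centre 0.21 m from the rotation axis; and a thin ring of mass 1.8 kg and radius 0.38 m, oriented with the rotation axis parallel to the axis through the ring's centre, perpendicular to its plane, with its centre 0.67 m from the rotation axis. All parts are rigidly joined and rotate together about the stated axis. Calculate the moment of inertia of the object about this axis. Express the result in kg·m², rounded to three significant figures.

Thin ring: I_cm = (1/2)MR² = (1/2)(4.8)(0.24)² = 0.13824 kg·m²; centre at d = 0.21 m, so the parallel axis theorem gives I = 0.13824 + (4.8)(0.21)² = 0.34992 kg·m².
Thin ring: I_cm = MR² = (1.8)(0.38)² = 0.25992 kg·m²; centre at d = 0.67 m, so the parallel axis theorem gives I = 0.25992 + (1.8)(0.67)² = 1.0679 kg·m².
Total I = 0.34992 + 1.0679 = 1.4179 kg·m².

1.42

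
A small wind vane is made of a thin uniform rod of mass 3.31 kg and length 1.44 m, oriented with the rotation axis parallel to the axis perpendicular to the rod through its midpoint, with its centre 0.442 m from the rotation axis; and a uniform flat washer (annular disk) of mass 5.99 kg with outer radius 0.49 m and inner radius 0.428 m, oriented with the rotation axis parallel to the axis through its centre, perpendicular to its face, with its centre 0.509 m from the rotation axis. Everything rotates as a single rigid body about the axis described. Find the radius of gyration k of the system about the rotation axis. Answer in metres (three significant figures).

Thin rod: I_cm = (1/12)ML² = (1/12)(3.31)(1.44)² = 0.57197 kg·m²; centre at d = 0.442 m, so the parallel axis theorem gives I = 0.57197 + (3.31)(0.442)² = 1.2186 kg·m².
Annular disk: I_cm = (1/2)M(R²+r²) = (1/2)(5.99)[(0.49)² + (0.428)²] = 1.2677 kg·m²; centre at d = 0.509 m, so the parallel axis theorem gives I = 1.2677 + (5.99)(0.509)² = 2.8196 kg·m².
Total I = 4.0383 kg·m²; total mass M = 9.3 kg.
k = √(I/M) = √(4.0383/9.3) = 0.65895 m.

0.659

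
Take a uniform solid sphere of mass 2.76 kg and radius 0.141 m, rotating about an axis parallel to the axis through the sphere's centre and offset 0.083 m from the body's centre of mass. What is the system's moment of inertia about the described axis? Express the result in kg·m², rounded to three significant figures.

I_cm = (2/5)MR² = (2/5)(2.76)(0.141)² = 0.021949 kg·m²; centre at d = 0.083 m, so the parallel axis theorem gives I = 0.021949 + (2.76)(0.083)² = 0.040962 kg·m².

0.0410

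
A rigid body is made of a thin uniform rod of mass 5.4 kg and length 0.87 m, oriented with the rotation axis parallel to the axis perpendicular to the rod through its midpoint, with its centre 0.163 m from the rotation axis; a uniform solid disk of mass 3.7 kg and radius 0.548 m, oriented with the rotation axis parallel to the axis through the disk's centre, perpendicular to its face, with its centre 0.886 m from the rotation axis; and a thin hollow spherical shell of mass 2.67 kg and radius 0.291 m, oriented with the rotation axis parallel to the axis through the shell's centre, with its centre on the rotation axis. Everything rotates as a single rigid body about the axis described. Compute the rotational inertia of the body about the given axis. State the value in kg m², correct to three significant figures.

Thin rod: I_cm = (1/12)ML² = (1/12)(5.4)(0.87)² = 0.3406 kg m²; centre at d = 0.163 m, so I = I_cm + Md² gives I = 0.3406 + (5.4)(0.163)² = 0.48408 kg m².
Solid disk: I_cm = (1/2)MR² = (1/2)(3.7)(0.548)² = 0.55556 kg m²; centre at d = 0.886 m, so I = I_cm + Md² gives I = 0.55556 + (3.7)(0.886)² = 3.46 kg m².
Spherical shell: I_cm = (2/3)MR² = (2/3)(2.67)(0.291)² = 0.15073 kg m²; axis through the centre, so I = 0.15073 kg m².
Total I = 0.48408 + 3.46 + 0.15073 = 4.0949 kg m².

4.09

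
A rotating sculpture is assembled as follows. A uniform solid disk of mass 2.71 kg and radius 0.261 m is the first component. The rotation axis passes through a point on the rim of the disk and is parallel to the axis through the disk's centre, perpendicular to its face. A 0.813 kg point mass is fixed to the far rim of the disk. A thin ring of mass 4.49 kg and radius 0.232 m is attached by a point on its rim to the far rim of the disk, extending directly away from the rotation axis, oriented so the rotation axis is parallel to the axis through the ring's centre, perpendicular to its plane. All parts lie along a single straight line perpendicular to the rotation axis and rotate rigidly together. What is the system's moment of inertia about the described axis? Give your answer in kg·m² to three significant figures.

3.29

Solid disk: I_cm = (1/2)MR² = (1/2)(2.71)(0.261)² = 0.092304 kg·m²; centre at d = 0.261 m, so the parallel axis theorem gives I = 0.092304 + (2.71)(0.261)² = 0.27691 kg·m².
Point mass: I_cm = 0; centre at d = 0.261 + 0.261 = 0.522 m, so the parallel axis theorem gives I = 0 + (0.813)(0.522)² = 0.22153 kg·m².
Thin ring: I_cm = MR² = (4.49)(0.232)² = 0.24167 kg·m²; centre at d = 0.261 + 0.261 + 0.232 = 0.754 m, so the parallel axis theorem gives I = 0.24167 + (4.49)(0.754)² = 2.7943 kg·m².
Total I = 0.27691 + 0.22153 + 2.7943 = 3.2927 kg·m².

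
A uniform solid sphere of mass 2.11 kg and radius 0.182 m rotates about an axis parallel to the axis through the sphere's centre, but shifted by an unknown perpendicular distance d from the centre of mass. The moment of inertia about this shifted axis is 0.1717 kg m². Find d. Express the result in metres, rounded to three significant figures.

0.261

About the centre-of-mass axis, I_cm = (2/5)MR² = (2/5)(2.11)(0.182)² = 0.027957 kg m².
Parallel axis theorem: I = I_cm + Md², so Md² = 0.1717 − 0.027957 = 0.14374 kg m².
d = √(0.14374 / 2.11) = 0.26101 m.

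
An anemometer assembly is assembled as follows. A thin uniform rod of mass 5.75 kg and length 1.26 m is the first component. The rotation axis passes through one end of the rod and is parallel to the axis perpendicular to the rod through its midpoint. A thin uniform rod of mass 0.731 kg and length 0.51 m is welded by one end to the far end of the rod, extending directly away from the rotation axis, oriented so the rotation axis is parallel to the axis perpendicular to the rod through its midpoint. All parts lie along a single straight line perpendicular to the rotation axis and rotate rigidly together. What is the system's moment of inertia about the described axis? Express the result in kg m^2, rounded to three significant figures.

4.74

Thin rod: I_cm = (1/12)ML² = (1/12)(5.75)(1.26)² = 0.76072 kg m^2; centre at d = 0.63 m, so the parallel axis theorem gives I = 0.76072 + (5.75)(0.63)² = 3.0429 kg m^2.
Thin rod: I_cm = (1/12)ML² = (1/12)(0.731)(0.51)² = 0.015844 kg m^2; centre at d = 0.63 + 0.63 + 0.255 = 1.515 m, so the parallel axis theorem gives I = 0.015844 + (0.731)(1.515)² = 1.6937 kg m^2.
Total I = 3.0429 + 1.6937 = 4.7366 kg m^2.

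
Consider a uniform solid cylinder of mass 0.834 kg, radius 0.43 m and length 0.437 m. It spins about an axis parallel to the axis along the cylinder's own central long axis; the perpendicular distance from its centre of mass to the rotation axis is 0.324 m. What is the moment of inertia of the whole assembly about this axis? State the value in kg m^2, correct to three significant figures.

0.165

I_cm = (1/2)MR² = (1/2)(0.834)(0.43)² = 0.077103 kg m^2; centre at d = 0.324 m, so I = I_cm + Md² gives I = 0.077103 + (0.834)(0.324)² = 0.16465 kg m^2.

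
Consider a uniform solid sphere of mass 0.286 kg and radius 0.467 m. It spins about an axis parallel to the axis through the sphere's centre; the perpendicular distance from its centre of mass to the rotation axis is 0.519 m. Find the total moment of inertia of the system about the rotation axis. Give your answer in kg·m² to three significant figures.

I_cm = (2/5)MR² = (2/5)(0.286)(0.467)² = 0.024949 kg·m²; centre at d = 0.519 m, so the parallel axis theorem gives I = 0.024949 + (0.286)(0.519)² = 0.10199 kg·m².

0.102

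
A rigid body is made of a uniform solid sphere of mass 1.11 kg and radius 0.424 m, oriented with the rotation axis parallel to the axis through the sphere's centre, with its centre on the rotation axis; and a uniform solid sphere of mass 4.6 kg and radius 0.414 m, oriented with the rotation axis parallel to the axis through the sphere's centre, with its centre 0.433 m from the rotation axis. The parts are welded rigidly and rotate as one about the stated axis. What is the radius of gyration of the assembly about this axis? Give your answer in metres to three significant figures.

0.469

Solid sphere: I_cm = (2/5)MR² = (2/5)(1.11)(0.424)² = 0.079821 kg·m²; axis through the centre, so I = 0.079821 kg·m².
Solid sphere: I_cm = (2/5)MR² = (2/5)(4.6)(0.414)² = 0.31537 kg·m²; centre at d = 0.433 m, so the parallel axis theorem gives I = 0.31537 + (4.6)(0.433)² = 1.1778 kg·m².
Total I = 1.2576 kg·m²; total mass M = 5.71 kg.
k = √(I/M) = √(1.2576/5.71) = 0.46931 m.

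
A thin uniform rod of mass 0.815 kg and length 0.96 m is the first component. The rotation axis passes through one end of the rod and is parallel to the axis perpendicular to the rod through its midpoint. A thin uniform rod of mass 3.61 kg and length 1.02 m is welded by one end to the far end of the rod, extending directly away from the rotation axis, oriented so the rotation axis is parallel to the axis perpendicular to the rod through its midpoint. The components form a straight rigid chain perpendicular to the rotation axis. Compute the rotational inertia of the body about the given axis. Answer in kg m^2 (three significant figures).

Thin rod: I_cm = (1/12)ML² = (1/12)(0.815)(0.96)² = 0.062592 kg m^2; centre at d = 0.48 m, so I = I_cm + Md² gives I = 0.062592 + (0.815)(0.48)² = 0.25037 kg m^2.
Thin rod: I_cm = (1/12)ML² = (1/12)(3.61)(1.02)² = 0.31299 kg m^2; centre at d = 0.48 + 0.48 + 0.51 = 1.47 m, so I = I_cm + Md² gives I = 0.31299 + (3.61)(1.47)² = 8.1138 kg m^2.
Total I = 0.25037 + 8.1138 = 8.3642 kg m^2.

8.36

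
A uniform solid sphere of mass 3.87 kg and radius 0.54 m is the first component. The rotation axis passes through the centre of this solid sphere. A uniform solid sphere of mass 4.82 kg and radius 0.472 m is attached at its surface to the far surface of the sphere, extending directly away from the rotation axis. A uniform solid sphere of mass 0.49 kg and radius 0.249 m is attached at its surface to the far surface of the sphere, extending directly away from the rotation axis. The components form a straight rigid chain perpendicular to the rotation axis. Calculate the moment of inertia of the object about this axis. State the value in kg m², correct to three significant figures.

Solid sphere: I_cm = (2/5)MR² = (2/5)(3.87)(0.54)² = 0.4514 kg m²; axis through the centre, so I = 0.4514 kg m².
Solid sphere: I_cm = (2/5)MR² = (2/5)(4.82)(0.472)² = 0.42953 kg m²; centre at d = 0.54 + 0.472 = 1.012 m, so I = I_cm + Md² gives I = 0.42953 + (4.82)(1.012)² = 5.3659 kg m².
Solid sphere: I_cm = (2/5)MR² = (2/5)(0.49)(0.249)² = 0.012152 kg m²; centre at d = 0.54 + 0.472 + 0.472 + 0.249 = 1.733 m, so I = I_cm + Md² gives I = 0.012152 + (0.49)(1.733)² = 1.4838 kg m².
Total I = 0.4514 + 5.3659 + 1.4838 = 7.3011 kg m².

7.30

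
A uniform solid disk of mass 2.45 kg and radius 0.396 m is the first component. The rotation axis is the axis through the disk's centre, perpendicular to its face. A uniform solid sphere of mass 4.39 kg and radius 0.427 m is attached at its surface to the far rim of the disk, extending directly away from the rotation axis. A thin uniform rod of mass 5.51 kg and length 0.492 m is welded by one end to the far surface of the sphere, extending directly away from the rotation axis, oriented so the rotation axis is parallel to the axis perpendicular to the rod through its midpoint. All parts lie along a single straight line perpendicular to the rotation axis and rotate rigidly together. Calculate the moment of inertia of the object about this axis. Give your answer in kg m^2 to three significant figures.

15.9

Solid disk: I_cm = (1/2)MR² = (1/2)(2.45)(0.396)² = 0.1921 kg m^2; axis through the centre, so I = 0.1921 kg m^2.
Solid sphere: I_cm = (2/5)MR² = (2/5)(4.39)(0.427)² = 0.32017 kg m^2; centre at d = 0.396 + 0.427 = 0.823 m, so the parallel axis theorem gives I = 0.32017 + (4.39)(0.823)² = 3.2936 kg m^2.
Thin rod: I_cm = (1/12)ML² = (1/12)(5.51)(0.492)² = 0.11115 kg m^2; centre at d = 0.396 + 0.427 + 0.427 + 0.246 = 1.496 m, so the parallel axis theorem gives I = 0.11115 + (5.51)(1.496)² = 12.443 kg m^2.
Total I = 0.1921 + 3.2936 + 12.443 = 15.928 kg m^2.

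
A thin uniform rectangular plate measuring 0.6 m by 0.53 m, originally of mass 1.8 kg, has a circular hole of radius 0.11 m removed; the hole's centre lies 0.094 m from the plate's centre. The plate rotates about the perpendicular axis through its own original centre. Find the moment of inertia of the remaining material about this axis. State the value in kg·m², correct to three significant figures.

Unpierced body about its centre: I₀ = (1/12)M(a²+b²) = (1/12)(1.8)[(0.6)² + (0.53)²] = 0.096135 kg·m².
The removed disk has mass m = M·πr²/(ab) = (1.8)·π(0.11)²/(0.6·0.53) = 0.21517 kg (same uniform areal density).
Its moment of inertia about the rotation axis (parallel-axis theorem): I_hole = (1/2)mr² + md² = (1/2)(0.21517)(0.11)² + (0.21517)(0.094)² = 0.003203 kg·m².
Treating the hole as negative mass, I = I₀ − I_hole = 0.096135 − 0.003203 = 0.092932 kg·m².

0.0929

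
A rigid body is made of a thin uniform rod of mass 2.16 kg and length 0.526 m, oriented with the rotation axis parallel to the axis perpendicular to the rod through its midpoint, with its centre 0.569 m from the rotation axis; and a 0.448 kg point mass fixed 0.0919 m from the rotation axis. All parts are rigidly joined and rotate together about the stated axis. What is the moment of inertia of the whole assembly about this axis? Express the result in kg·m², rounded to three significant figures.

Thin rod: I_cm = (1/12)ML² = (1/12)(2.16)(0.526)² = 0.049802 kg·m²; centre at d = 0.569 m, so the parallel axis theorem gives I = 0.049802 + (2.16)(0.569)² = 0.74913 kg·m².
Point mass: I_cm = 0; centre at d = 0.0919 m, so the parallel axis theorem gives I = 0 + (0.448)(0.0919)² = 0.0037836 kg·m².
Total I = 0.74913 + 0.0037836 = 0.75291 kg·m².

0.753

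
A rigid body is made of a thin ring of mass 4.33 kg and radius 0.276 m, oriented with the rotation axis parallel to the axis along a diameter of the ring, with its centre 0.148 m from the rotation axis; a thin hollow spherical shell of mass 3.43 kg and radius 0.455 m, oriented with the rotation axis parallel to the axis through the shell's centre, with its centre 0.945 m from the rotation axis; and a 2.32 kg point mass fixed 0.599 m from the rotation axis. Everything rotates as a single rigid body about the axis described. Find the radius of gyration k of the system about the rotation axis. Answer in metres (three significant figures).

Thin ring: I_cm = (1/2)MR² = (1/2)(4.33)(0.276)² = 0.16492 kg m²; centre at d = 0.148 m, so the parallel axis theorem gives I = 0.16492 + (4.33)(0.148)² = 0.25977 kg m².
Spherical shell: I_cm = (2/3)MR² = (2/3)(3.43)(0.455)² = 0.4734 kg m²; centre at d = 0.945 m, so the parallel axis theorem gives I = 0.4734 + (3.43)(0.945)² = 3.5365 kg m².
Point mass: I_cm = 0; centre at d = 0.599 m, so the parallel axis theorem gives I = 0 + (2.32)(0.599)² = 0.83242 kg m².
Total I = 4.6287 kg m²; total mass M = 10.08 kg.
k = √(I/M) = √(4.6287/10.08) = 0.67764 m.

0.678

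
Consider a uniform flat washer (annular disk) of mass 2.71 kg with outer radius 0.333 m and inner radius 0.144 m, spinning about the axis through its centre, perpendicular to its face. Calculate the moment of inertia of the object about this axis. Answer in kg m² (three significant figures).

0.178

I_cm = (1/2)M(R²+r²) = (1/2)(2.71)[(0.333)² + (0.144)²] = 0.17835 kg m²; axis through the centre, so I = 0.17835 kg m².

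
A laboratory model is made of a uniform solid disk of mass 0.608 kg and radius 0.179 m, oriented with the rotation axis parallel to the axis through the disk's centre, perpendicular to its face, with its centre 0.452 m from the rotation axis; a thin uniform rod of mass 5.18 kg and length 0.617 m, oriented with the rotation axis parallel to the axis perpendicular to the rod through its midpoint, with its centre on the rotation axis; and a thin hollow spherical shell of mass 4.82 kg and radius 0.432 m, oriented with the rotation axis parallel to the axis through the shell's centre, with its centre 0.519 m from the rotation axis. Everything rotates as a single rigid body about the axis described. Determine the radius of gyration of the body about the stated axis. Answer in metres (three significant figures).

Solid disk: I_cm = (1/2)MR² = (1/2)(0.608)(0.179)² = 0.0097405 kg m^2; centre at d = 0.452 m, so I = I_cm + Md² gives I = 0.0097405 + (0.608)(0.452)² = 0.13396 kg m^2.
Thin rod: I_cm = (1/12)ML² = (1/12)(5.18)(0.617)² = 0.16433 kg m^2; axis through the centre, so I = 0.16433 kg m^2.
Spherical shell: I_cm = (2/3)MR² = (2/3)(4.82)(0.432)² = 0.59969 kg m^2; centre at d = 0.519 m, so I = I_cm + Md² gives I = 0.59969 + (4.82)(0.519)² = 1.898 kg m^2.
Total I = 2.1963 kg m^2; total mass M = 10.608 kg.
k = √(I/M) = √(2.1963/10.608) = 0.45502 m.

0.455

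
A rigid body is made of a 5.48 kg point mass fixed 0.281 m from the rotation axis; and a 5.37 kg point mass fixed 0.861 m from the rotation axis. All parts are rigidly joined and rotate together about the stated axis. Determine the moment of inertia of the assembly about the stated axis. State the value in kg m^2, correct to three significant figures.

4.41

Point mass: I_cm = 0; centre at d = 0.281 m, so the parallel axis theorem gives I = 0 + (5.48)(0.281)² = 0.43271 kg m^2.
Point mass: I_cm = 0; centre at d = 0.861 m, so the parallel axis theorem gives I = 0 + (5.37)(0.861)² = 3.9809 kg m^2.
Total I = 0.43271 + 3.9809 = 4.4136 kg m^2.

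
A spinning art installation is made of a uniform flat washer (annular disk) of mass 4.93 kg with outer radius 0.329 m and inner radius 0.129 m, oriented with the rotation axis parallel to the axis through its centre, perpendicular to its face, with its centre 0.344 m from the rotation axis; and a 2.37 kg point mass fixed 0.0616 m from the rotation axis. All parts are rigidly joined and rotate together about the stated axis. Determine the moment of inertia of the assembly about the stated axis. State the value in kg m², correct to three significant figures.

0.900

Annular disk: I_cm = (1/2)M(R²+r²) = (1/2)(4.93)[(0.329)² + (0.129)²] = 0.30783 kg m²; centre at d = 0.344 m, so the parallel axis theorem gives I = 0.30783 + (4.93)(0.344)² = 0.89123 kg m².
Point mass: I_cm = 0; centre at d = 0.0616 m, so the parallel axis theorem gives I = 0 + (2.37)(0.0616)² = 0.0089931 kg m².
Total I = 0.89123 + 0.0089931 = 0.90022 kg m².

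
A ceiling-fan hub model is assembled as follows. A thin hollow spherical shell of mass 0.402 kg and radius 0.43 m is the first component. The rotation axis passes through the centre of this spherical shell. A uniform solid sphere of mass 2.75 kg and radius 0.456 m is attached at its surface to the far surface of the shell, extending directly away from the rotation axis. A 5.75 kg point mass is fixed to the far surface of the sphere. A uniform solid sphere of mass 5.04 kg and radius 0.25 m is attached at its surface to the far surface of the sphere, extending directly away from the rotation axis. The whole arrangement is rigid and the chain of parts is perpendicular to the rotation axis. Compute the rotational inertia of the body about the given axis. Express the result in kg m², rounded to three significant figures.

Spherical shell: I_cm = (2/3)MR² = (2/3)(0.402)(0.43)² = 0.049553 kg m²; axis through the centre, so I = 0.049553 kg m².
Solid sphere: I_cm = (2/5)MR² = (2/5)(2.75)(0.456)² = 0.22873 kg m²; centre at d = 0.43 + 0.456 = 0.886 m, so I = I_cm + Md² gives I = 0.22873 + (2.75)(0.886)² = 2.3875 kg m².
Point mass: I_cm = 0; centre at d = 0.43 + 0.456 + 0.456 = 1.342 m, so I = I_cm + Md² gives I = 0 + (5.75)(1.342)² = 10.356 kg m².
Solid sphere: I_cm = (2/5)MR² = (2/5)(5.04)(0.25)² = 0.126 kg m²; centre at d = 0.43 + 0.456 + 0.456 + 0.25 = 1.592 m, so I = I_cm + Md² gives I = 0.126 + (5.04)(1.592)² = 12.9 kg m².
Total I = 0.049553 + 2.3875 + 10.356 + 12.9 = 25.692 kg m².

25.7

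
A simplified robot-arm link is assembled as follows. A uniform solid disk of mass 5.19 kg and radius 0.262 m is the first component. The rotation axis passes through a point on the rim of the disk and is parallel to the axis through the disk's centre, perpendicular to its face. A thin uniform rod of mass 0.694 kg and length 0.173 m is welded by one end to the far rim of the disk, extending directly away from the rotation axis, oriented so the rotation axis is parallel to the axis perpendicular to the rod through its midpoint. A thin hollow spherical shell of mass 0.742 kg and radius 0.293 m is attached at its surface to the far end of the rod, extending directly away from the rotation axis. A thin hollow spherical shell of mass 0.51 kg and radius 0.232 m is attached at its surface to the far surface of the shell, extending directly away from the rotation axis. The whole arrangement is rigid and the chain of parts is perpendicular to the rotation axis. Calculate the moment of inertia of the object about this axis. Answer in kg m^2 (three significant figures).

Solid disk: I_cm = (1/2)MR² = (1/2)(5.19)(0.262)² = 0.17813 kg m^2; centre at d = 0.262 m, so the parallel axis theorem gives I = 0.17813 + (5.19)(0.262)² = 0.53439 kg m^2.
Thin rod: I_cm = (1/12)ML² = (1/12)(0.694)(0.173)² = 0.0017309 kg m^2; centre at d = 0.262 + 0.262 + 0.0865 = 0.6105 m, so the parallel axis theorem gives I = 0.0017309 + (0.694)(0.6105)² = 0.26039 kg m^2.
Spherical shell: I_cm = (2/3)MR² = (2/3)(0.742)(0.293)² = 0.042467 kg m^2; centre at d = 0.262 + 0.262 + 0.0865 + 0.0865 + 0.293 = 0.99 m, so the parallel axis theorem gives I = 0.042467 + (0.742)(0.99)² = 0.7697 kg m^2.
Spherical shell: I_cm = (2/3)MR² = (2/3)(0.51)(0.232)² = 0.0183 kg m^2; centre at d = 0.262 + 0.262 + 0.0865 + 0.0865 + 0.293 + 0.293 + 0.232 = 1.515 m, so the parallel axis theorem gives I = 0.0183 + (0.51)(1.515)² = 1.1889 kg m^2.
Total I = 0.53439 + 0.26039 + 0.7697 + 1.1889 = 2.7534 kg m^2.

2.75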